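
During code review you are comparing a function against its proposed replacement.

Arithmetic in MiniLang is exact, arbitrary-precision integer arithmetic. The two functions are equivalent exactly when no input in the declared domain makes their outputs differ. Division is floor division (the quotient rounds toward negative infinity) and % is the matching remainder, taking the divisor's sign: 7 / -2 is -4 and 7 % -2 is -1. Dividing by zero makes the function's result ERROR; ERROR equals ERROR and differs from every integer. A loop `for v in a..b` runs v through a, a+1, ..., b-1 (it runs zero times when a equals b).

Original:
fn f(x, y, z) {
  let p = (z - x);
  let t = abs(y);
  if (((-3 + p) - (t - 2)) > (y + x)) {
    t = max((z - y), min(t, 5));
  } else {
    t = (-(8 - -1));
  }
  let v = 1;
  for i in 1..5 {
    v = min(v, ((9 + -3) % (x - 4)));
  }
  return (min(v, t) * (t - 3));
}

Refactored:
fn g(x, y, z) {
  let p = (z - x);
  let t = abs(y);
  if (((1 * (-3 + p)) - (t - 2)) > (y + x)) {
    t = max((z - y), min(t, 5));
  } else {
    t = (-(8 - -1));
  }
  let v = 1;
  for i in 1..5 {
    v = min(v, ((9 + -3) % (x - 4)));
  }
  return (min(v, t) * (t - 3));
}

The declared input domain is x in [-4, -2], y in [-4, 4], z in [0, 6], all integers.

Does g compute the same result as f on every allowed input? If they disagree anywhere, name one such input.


Reading the diff, among the changes: constant usage differs; also arithmetic usage differs.
One worked example (x=-2, y=-1, z=0) — f: p = 2; t = 1; (((-3 + p) - (t - 2)) > (y + x)) -> true; t = 1; v = 1; [i=1]; v = 0; [i=2]; v = 0; [i=3]; v = 0; [i=4]; v = 0; return 0; g: p = 2; t = 1; (((1 * (-3 + p)) - (t - 2)) > (y + x)) -> true; t = 1; v = 1; [i=1]; v = 0; [i=2]; v = 0; [i=3]; v = 0; [i=4]; v = 0; return 0; agreement on 0.
Checked all 189 inputs in the declared domain: the outputs agree on every one.
verdict: equivalent


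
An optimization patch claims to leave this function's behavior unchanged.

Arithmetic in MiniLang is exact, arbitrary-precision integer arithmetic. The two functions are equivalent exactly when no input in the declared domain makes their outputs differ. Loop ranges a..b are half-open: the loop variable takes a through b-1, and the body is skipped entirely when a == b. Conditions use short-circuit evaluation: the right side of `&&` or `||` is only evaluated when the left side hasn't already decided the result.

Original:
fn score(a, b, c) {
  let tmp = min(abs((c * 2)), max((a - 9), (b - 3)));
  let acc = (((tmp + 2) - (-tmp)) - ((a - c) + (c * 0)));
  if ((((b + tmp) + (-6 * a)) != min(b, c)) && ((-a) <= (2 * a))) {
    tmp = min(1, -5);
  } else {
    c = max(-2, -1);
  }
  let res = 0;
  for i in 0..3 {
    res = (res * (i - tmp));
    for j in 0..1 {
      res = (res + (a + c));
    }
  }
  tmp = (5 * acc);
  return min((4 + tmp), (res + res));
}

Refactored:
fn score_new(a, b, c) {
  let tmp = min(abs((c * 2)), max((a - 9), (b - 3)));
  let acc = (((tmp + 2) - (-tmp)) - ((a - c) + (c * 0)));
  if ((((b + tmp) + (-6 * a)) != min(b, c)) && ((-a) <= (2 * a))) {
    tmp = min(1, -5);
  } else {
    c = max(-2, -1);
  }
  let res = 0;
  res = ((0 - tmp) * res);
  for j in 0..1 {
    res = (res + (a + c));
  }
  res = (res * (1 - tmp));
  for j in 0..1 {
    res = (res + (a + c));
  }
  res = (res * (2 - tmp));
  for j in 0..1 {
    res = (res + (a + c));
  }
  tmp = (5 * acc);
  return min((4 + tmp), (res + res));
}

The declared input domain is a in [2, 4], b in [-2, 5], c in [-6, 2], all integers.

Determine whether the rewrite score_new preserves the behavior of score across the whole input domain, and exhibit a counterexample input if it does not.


The two versions differ — the changes include loop structure differs, arithmetic usage differs, local variable names differ, constant usage differs, statement counts differ.
One worked example (a=3, b=1, c=-4) — score: tmp=-2, then acc=-9, then ((((b + tmp) + (-6 * a)) != min(b, c)) && ((-a) <= (2 * a))) is true, then tmp=-5, then res=0, then (i=0), then res=0, then (j=0), then res=-1, then (i=1), then res=-6, then (j=0), then res=-7, then (i=2), then res=-49, then (j=0), then res=-50, then tmp=-45, then returns -100; score_new: tmp=-2, then acc=-9, then ((((b + tmp) + (-6 * a)) != min(b, c)) && ((-a) <= (2 * a))) is true, then tmp=-5, then res=0, then res=0, then (j=0), then res=-1, then res=-6, then (j=0), then res=-7, then res=-49, then (j=0), then res=-50, then tmp=-45, then returns -100; agreement on -100.
An exhaustive pass over the 216 declared inputs shows identical outputs.
verdict: equivalent


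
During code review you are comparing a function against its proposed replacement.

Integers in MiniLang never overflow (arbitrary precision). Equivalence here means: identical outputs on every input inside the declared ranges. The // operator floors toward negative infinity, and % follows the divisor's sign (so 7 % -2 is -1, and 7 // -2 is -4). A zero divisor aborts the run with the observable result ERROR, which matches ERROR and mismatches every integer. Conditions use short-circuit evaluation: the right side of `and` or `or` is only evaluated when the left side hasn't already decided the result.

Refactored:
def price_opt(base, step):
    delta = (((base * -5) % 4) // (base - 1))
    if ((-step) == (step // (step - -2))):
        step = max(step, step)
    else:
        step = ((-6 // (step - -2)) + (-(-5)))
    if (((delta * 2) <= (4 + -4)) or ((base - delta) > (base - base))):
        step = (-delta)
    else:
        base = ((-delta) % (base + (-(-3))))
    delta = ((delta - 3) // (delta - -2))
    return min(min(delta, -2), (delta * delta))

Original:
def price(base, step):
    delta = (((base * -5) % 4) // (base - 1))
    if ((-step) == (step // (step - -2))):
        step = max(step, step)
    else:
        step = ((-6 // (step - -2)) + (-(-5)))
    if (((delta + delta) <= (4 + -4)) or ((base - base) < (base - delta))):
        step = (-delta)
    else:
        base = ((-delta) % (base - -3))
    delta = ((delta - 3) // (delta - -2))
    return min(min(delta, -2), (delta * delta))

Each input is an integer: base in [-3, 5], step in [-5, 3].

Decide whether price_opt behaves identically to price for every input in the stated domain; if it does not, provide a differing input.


The two are interchangeable: comparison usage differs, arithmetic usage differs, constant usage differs, and every declared input agrees.
As a probe, take base=1, step=2: price runs divide-by-zero, output ERROR; price_opt runs divide-by-zero, output ERROR; both end at ERROR.
An exhaustive pass over the 81 declared inputs shows identical outputs.
verdict: equivalent


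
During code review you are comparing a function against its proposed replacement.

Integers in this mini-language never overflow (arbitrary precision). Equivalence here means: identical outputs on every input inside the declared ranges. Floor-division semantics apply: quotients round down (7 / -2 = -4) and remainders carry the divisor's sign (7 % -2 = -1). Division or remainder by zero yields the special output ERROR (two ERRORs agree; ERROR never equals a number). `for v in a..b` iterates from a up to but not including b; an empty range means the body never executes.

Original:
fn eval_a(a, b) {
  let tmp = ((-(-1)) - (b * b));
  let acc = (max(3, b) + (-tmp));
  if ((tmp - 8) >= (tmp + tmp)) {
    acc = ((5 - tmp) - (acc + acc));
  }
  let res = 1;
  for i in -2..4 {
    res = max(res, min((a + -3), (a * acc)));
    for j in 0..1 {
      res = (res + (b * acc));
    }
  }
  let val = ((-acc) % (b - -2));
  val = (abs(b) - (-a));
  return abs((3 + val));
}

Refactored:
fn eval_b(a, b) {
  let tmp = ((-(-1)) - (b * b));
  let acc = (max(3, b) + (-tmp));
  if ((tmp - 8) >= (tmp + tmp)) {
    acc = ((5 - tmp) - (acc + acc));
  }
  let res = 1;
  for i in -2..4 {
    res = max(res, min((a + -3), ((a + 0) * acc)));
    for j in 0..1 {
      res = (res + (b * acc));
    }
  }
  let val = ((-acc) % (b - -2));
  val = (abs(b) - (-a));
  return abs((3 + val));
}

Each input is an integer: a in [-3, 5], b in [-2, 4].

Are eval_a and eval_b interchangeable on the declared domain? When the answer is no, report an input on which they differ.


The two are interchangeable: constant usage differs; also arithmetic usage differs, and every declared input agrees.
Spot check at a=4, b=-1 — eval_a: tmp := 0 | acc := 3 | ((tmp - 8) >= (tmp + tmp)): false | res := 1 | iter i=-2: | res := 1 | iter j=0: | res := -2 | iter i=-1: | res := 1 | iter j=0: | res := -2 | iter i=0: | res := 1 | iter j=0: | res := -2 | iter i=1: | res := 1 | iter j=0: | res := -2 | iter i=2: | res := 1 | iter j=0: | res := -2 | iter i=3: | res := 1 | iter j=0: | res := -2 | val := 0 | val := 5 | result 8. eval_b: tmp := 0 | acc := 3 | ((tmp - 8) >= (tmp + tmp)): false | res := 1 | iter i=-2: | res := 1 | iter j=0: | res := -2 | iter i=-1: | res := 1 | iter j=0: | res := -2 | iter i=0: | res := 1 | iter j=0: | res := -2 | iter i=1: | res := 1 | iter j=0: | res := -2 | iter i=2: | res := 1 | iter j=0: | res := -2 | iter i=3: | res := 1 | iter j=0: | res := -2 | val := 0 | val := 5 | result 8. Both give 8.
Across all 63 domain points the two functions coincide.
verdict: equivalent


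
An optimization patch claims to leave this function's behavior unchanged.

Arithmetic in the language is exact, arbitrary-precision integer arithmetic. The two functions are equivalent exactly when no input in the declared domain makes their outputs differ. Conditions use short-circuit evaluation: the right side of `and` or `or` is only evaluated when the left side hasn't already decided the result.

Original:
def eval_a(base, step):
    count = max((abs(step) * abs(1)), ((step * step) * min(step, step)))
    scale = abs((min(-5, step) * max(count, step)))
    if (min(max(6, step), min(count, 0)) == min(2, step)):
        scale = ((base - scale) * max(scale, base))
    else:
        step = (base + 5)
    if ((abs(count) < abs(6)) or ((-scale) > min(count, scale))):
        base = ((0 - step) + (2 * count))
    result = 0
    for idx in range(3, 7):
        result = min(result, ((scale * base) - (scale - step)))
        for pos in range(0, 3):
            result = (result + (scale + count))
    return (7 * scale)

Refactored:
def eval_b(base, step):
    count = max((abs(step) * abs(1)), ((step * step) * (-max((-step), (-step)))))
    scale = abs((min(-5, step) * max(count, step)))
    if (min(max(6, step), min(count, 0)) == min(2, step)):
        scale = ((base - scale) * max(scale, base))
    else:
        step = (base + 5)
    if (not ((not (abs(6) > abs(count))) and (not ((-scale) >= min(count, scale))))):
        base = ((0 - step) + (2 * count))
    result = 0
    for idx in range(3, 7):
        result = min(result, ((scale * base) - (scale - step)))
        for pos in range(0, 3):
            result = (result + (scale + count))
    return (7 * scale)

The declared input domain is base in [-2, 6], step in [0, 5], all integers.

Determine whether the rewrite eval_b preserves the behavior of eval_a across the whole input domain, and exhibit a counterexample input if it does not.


The one real change (`((-scale) > min(count, scale))` became `((-scale) >= min(count, scale))`) has no effect anywhere in the declared ranges; all 54 inputs agree.
verdict: equivalent


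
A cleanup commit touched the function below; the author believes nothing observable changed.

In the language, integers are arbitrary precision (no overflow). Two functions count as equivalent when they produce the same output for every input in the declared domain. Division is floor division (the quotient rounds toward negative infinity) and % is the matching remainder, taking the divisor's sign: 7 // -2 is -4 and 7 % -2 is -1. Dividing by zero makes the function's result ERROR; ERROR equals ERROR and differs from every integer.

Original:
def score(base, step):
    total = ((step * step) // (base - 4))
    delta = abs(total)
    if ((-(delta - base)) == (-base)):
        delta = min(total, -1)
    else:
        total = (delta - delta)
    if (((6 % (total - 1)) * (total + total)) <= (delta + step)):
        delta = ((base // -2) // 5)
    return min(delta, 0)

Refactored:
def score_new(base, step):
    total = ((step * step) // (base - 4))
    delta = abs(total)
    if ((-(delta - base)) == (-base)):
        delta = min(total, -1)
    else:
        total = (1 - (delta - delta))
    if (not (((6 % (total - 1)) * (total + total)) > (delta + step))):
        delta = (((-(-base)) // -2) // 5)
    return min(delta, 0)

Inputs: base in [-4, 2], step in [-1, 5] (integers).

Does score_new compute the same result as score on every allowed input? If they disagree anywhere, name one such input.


At base=-4, step=-1: score gives 0, score_new gives ERROR.
verdict: not equivalent; witness: base=-4, step=-1


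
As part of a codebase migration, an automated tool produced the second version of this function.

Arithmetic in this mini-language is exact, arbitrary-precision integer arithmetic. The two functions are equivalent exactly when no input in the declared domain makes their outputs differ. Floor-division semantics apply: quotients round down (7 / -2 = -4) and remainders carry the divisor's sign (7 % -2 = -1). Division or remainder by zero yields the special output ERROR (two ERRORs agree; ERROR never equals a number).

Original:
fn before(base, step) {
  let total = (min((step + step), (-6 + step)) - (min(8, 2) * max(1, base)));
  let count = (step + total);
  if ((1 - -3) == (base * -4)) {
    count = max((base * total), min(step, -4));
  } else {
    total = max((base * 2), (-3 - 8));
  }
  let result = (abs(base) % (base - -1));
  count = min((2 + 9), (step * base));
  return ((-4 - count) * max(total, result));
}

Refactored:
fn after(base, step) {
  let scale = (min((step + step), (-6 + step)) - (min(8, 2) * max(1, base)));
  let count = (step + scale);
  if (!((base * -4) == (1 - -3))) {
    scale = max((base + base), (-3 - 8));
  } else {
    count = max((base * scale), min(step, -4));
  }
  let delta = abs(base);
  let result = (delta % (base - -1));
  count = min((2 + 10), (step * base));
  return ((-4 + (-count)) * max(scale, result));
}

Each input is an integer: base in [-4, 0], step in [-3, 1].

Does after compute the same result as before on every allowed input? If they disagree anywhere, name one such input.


Not equivalent: base=-4, step=-3 separates them (30 vs 32).
before: total=-11, then count=-14, then ((1 - -3) == (base * -4)) is false, then total=-8, then result=-2, then count=11, then returns 30
after: scale=-11, then count=-14, then (!((base * -4) == (1 - -3))) is true, then scale=-8, then delta=4, then result=-2, then count=12, then returns 32
verdict: not equivalent; witness: base=-4, step=-3


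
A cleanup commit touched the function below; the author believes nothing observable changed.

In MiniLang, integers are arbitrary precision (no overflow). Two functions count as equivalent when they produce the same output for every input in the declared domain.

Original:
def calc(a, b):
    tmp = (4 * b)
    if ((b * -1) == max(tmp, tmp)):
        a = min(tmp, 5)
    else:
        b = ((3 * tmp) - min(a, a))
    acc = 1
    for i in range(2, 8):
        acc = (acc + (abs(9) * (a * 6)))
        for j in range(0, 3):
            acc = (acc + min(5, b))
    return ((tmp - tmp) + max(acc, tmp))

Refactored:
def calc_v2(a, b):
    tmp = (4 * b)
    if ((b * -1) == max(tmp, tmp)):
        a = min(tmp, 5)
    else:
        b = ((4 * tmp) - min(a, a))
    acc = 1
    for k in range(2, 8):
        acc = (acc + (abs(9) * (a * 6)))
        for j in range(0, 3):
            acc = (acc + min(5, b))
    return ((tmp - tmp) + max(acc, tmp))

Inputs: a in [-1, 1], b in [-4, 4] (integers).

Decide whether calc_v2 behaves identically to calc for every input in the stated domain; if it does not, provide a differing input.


Try a=1, b=-1.
calc: tmp := -4 | ((b * -1) == max(tmp, tmp)): false | b := -13 | acc := 1 | iter i=2: | acc := 55 | iter j=0: | acc := 42 | iter j=1: | acc := 29 | iter j=2: | acc := 16 | iter i=3: | acc := 70 | iter j=0: | acc := 57 | iter j=1: | acc := 44 | iter j=2: | acc := 31 | iter i=4: | acc := 85 | iter j=0: | acc := 72 | iter j=1: | acc := 59 | iter j=2: | acc := 46 | iter i=5: | acc := 100 | iter j=0: | acc := 87 | iter j=1: | acc := 74 | iter j=2: | acc := 61 | iter i=6: | acc := 115 | iter j=0: | acc := 102 | iter j=1: | acc := 89 | iter j=2: | acc := 76 | iter i=7: | acc := 130 | iter j=0: | acc := 117 | iter j=1: | acc := 104 | iter j=2: | acc := 91 | result 91
calc_v2: tmp := -4 | ((b * -1) == max(tmp, tmp)): false | b := -17 | acc := 1 | iter k=2: | acc := 55 | iter j=0: | acc := 38 | iter j=1: | acc := 21 | iter j=2: | acc := 4 | iter k=3: | acc := 58 | iter j=0: | acc := 41 | iter j=1: | acc := 24 | iter j=2: | acc := 7 | iter k=4: | acc := 61 | iter j=0: | acc := 44 | iter j=1: | acc := 27 | iter j=2: | acc := 10 | iter k=5: | acc := 64 | iter j=0: | acc := 47 | iter j=1: | acc := 30 | iter j=2: | acc := 13 | iter k=6: | acc := 67 | iter j=0: | acc := 50 | iter j=1: | acc := 33 | iter j=2: | acc := 16 | iter k=7: | acc := 70 | iter j=0: | acc := 53 | iter j=1: | acc := 36 | iter j=2: | acc := 19 | result 19
91 and 19 differ, so these are not the same function on this domain.
verdict: not equivalent; witness: a=1, b=-1


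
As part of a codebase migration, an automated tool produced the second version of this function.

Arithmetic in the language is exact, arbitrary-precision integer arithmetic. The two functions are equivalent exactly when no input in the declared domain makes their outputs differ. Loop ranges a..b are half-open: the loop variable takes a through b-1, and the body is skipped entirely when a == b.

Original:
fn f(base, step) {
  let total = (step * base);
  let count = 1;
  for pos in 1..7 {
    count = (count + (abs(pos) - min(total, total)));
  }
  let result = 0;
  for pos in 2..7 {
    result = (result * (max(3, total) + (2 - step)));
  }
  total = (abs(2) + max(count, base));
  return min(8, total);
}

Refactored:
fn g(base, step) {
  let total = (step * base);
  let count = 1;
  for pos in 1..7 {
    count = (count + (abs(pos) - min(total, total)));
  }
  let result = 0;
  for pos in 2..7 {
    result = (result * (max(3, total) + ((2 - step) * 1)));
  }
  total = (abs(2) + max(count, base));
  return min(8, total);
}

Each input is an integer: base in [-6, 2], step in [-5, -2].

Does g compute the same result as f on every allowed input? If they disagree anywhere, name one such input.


Side by side, the visible changes include: arithmetic usage differs, and constant usage differs.
Spot check at base=0, step=-3 — f: total := 0 | count := 1 | iter pos=1: | count := 2 | iter pos=2: | count := 4 | iter pos=3: | count := 7 | iter pos=4: | count := 11 | iter pos=5: | count := 16 | iter pos=6: | count := 22 | result := 0 | iter pos=2: | result := 0 | iter pos=3: | result := 0 | iter pos=4: | result := 0 | iter pos=5: | result := 0 | iter pos=6: | result := 0 | total := 24 | result 8. g: total := 0 | count := 1 | iter pos=1: | count := 2 | iter pos=2: | count := 4 | iter pos=3: | count := 7 | iter pos=4: | count := 11 | iter pos=5: | count := 16 | iter pos=6: | count := 22 | result := 0 | iter pos=2: | result := 0 | iter pos=3: | result := 0 | iter pos=4: | result := 0 | iter pos=5: | result := 0 | iter pos=6: | result := 0 | total := 24 | result 8. Both give 8.
Every one of the 36 inputs gives matching results.
verdict: equivalent


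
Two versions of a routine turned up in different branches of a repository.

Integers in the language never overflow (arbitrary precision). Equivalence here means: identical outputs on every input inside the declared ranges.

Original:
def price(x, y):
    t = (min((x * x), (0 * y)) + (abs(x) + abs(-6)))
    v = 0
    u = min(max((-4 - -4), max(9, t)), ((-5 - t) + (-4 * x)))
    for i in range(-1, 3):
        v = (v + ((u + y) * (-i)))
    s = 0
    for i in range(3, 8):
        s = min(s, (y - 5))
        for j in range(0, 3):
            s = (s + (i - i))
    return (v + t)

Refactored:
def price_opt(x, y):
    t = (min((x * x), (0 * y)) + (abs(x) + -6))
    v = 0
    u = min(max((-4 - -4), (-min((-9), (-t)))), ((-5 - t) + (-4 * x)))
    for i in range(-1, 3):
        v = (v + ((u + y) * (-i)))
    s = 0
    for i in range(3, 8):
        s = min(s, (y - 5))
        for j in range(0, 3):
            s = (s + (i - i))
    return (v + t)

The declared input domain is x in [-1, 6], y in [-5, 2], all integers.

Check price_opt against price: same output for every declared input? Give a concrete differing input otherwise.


Not equivalent: x=-1, y=-5 separates them (33 vs -3).
price: t = 7; v = 0; u = -8; [i=-1]; v = -13; [i=0]; v = -13; [i=1]; v = 0; [i=2]; v = 26; s = 0; [i=3]; s = -10; [j=0]; s = -10; [j=1]; s = -10; [j=2]; s = -10; [i=4]; s = -10; [j=0]; s = -10; [j=1]; s = -10; [j=2]; s = -10; [i=5]; s = -10; [j=0]; s = -10; [j=1]; s = -10; [j=2]; s = -10; [i=6]; s = -10; [j=0]; s = -10; [j=1]; s = -10; [j=2]; s = -10; [i=7]; s = -10; [j=0]; s = -10; [j=1]; s = -10; [j=2]; s = -10; return 33
price_opt: t = -5; v = 0; u = 4; [i=-1]; v = -1; [i=0]; v = -1; [i=1]; v = 0; [i=2]; v = 2; s = 0; [i=3]; s = -10; [j=0]; s = -10; [j=1]; s = -10; [j=2]; s = -10; [i=4]; s = -10; [j=0]; s = -10; [j=1]; s = -10; [j=2]; s = -10; [i=5]; s = -10; [j=0]; s = -10; [j=1]; s = -10; [j=2]; s = -10; [i=6]; s = -10; [j=0]; s = -10; [j=1]; s = -10; [j=2]; s = -10; [i=7]; s = -10; [j=0]; s = -10; [j=1]; s = -10; [j=2]; s = -10; return -3
verdict: not equivalent; witness: x=-1, y=-5


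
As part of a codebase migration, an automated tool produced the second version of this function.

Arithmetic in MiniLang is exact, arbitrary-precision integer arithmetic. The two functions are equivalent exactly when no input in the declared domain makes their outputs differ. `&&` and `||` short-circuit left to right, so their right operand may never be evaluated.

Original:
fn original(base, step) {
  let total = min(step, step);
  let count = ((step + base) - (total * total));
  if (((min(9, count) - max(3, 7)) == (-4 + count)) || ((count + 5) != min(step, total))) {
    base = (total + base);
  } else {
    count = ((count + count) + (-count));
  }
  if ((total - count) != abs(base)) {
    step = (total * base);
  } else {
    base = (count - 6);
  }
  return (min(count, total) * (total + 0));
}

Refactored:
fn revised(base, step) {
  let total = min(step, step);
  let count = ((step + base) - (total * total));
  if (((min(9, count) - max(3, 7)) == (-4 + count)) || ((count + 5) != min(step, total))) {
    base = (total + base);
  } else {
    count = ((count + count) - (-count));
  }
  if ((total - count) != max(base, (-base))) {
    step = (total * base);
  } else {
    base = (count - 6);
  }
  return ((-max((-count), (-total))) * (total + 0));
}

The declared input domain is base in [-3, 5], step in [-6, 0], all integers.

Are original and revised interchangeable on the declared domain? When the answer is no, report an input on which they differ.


Run the pair on base=-1, step=-2.
original: total := -2 | count := -7 | (((min(9, count) - max(3, 7)) == (-4 + count)) || ((count + 5) != min(step, total))): false | count := -7 | ((total - count) != abs(base)): true | step := 2 | result 14
revised: total := -2 | count := -7 | (((min(9, count) - max(3, 7)) == (-4 + count)) || ((count + 5) != min(step, total))): false | count := -21 | ((total - count) != max(base, (-base))): true | step := 2 | result 42
14 vs 42 — the two versions disagree here.
verdict: not equivalent; witness: base=-1, step=-2


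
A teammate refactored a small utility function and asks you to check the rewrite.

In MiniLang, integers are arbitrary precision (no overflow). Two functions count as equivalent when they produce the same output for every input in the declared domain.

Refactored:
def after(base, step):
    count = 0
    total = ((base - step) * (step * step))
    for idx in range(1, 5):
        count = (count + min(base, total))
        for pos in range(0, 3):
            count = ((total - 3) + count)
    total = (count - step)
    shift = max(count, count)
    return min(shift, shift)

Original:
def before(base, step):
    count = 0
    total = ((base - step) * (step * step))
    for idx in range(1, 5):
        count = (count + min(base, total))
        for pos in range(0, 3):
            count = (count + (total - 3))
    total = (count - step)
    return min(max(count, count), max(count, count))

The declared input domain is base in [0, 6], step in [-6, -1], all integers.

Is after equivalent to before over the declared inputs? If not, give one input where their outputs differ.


Behavior is preserved: although statement counts differ; also local variable names differ; also min/max/abs usage differs, the outputs never diverge.
Tracing base=4, step=-1: before: count = 0; total = 5; [idx=1]; count = 4; [pos=0]; count = 6; [pos=1]; count = 8; [pos=2]; count = 10; [idx=2]; count = 14; [pos=0]; count = 16; [pos=1]; count = 18; [pos=2]; count = 20; [idx=3]; count = 24; [pos=0]; count = 26; [pos=1]; count = 28; [pos=2]; count = 30; [idx=4]; count = 34; [pos=0]; count = 36; [pos=1]; count = 38; [pos=2]; count = 40; total = 41; return 40 | after: count = 0; total = 5; [idx=1]; count = 4; [pos=0]; count = 6; [pos=1]; count = 8; [pos=2]; count = 10; [idx=2]; count = 14; [pos=0]; count = 16; [pos=1]; count = 18; [pos=2]; count = 20; [idx=3]; count = 24; [pos=0]; count = 26; [pos=1]; count = 28; [pos=2]; count = 30; [idx=4]; count = 34; [pos=0]; count = 36; [pos=1]; count = 38; [pos=2]; count = 40; total = 41; shift = 40; return 40 — matching result 40.
Across all 42 domain points the two functions coincide.
verdict: equivalent


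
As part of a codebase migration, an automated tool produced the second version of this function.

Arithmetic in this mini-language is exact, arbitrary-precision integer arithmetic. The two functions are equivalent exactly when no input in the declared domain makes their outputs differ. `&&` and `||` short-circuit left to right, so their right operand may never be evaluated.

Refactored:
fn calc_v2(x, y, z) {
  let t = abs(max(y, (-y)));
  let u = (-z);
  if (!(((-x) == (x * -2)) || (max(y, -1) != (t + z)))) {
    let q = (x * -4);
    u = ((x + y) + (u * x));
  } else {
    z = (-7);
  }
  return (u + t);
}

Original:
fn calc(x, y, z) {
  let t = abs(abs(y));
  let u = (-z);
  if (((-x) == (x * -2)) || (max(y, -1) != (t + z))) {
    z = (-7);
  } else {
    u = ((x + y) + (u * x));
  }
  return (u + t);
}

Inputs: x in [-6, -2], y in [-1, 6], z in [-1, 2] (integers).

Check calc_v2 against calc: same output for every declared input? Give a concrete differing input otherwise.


Although arithmetic usage differs; and constant usage differs; and boolean connective usage differs; and min/max/abs usage differs; and statement counts differ; and local variable names differ, 160/160 inputs agree.
verdict: equivalent


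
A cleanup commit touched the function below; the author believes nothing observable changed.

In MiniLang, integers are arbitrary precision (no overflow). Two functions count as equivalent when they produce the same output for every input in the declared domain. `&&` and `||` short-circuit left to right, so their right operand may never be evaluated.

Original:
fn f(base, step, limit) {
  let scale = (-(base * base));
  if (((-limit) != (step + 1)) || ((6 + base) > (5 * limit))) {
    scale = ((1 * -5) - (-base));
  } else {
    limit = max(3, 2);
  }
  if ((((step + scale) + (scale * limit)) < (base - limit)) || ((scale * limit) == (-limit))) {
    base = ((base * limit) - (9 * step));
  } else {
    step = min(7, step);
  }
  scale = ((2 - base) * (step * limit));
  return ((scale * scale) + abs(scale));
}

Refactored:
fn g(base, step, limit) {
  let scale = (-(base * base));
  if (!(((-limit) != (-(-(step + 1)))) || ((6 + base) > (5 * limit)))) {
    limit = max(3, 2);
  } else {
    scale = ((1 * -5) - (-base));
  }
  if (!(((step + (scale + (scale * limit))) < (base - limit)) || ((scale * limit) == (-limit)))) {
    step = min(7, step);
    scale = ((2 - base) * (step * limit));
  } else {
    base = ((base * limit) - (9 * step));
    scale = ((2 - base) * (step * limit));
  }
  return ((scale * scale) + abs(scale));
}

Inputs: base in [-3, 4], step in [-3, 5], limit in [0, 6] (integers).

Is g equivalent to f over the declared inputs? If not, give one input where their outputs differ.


Changes here: constant usage differs; boolean connective usage differs; arithmetic usage differs; statement counts differ; the full 504-point sweep finds no disagreement.
verdict: equivalent


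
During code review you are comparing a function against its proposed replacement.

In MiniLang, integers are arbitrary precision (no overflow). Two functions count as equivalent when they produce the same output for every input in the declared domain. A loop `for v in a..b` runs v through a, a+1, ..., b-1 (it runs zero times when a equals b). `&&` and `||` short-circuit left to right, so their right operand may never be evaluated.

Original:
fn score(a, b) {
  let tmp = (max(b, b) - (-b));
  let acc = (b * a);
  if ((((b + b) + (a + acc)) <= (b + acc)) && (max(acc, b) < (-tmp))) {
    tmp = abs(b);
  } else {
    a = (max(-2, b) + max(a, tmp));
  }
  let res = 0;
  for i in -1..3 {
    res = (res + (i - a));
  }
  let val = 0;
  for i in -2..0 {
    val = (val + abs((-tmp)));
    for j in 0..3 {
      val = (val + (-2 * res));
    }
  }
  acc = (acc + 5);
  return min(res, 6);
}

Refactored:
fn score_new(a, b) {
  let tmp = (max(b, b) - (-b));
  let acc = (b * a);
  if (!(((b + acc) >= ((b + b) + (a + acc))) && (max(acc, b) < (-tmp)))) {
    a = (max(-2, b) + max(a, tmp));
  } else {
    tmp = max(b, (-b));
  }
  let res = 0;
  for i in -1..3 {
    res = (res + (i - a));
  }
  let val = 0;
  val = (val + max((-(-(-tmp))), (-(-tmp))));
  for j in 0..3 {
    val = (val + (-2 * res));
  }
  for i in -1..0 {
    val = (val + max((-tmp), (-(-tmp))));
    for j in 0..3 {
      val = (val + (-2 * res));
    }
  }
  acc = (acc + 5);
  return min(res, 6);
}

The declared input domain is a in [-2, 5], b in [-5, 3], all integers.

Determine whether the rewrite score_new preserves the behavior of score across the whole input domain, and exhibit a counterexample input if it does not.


Changes here: loop structure differs, and constant usage differs, and statement counts differ, and arithmetic usage differs, and min/max/abs usage differs, and boolean connective usage differs, and comparison usage differs; the full 72-point sweep finds no disagreement.
verdict: equivalent


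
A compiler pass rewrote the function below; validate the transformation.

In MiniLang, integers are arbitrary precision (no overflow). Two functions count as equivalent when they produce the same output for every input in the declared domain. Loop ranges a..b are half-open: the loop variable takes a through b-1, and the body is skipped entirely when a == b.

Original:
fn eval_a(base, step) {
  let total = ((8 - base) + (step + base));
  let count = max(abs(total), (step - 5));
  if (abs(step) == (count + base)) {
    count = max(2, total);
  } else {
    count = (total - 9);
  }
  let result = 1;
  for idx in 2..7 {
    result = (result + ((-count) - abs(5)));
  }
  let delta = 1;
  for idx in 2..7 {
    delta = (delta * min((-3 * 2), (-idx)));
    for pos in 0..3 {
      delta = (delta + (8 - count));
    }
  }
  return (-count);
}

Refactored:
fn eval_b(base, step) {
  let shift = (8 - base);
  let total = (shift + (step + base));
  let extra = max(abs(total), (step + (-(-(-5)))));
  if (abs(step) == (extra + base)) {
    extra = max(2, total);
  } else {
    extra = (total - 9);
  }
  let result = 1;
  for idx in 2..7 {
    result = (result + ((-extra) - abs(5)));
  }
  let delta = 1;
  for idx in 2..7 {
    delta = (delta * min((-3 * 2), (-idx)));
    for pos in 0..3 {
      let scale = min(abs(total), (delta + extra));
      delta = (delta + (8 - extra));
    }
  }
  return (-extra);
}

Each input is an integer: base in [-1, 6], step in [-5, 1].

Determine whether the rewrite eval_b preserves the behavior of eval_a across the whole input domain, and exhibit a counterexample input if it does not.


Equivalent — the differences include arithmetic usage differs, plus min/max/abs usage differs, plus local variable names differ, plus statement counts differ, yet no declared input distinguishes the two.
Spot check at base=1, step=-1 — eval_a: total = 7; count = 7; (abs(step) == (count + base)) -> false; count = -2; result = 1; [idx=2]; result = -2; [idx=3]; result = -5; [idx=4]; result = -8; [idx=5]; result = -11; [idx=6]; result = -14; delta = 1; [idx=2]; delta = -6; [pos=0]; delta = 4; [pos=1]; delta = 14; [pos=2]; delta = 24; [idx=3]; delta = -144; [pos=0]; delta = -134; [pos=1]; delta = -124; [pos=2]; delta = -114; [idx=4]; delta = 684; [pos=0]; delta = 694; [pos=1]; delta = 704; [pos=2]; delta = 714; [idx=5]; delta = -4284; [pos=0]; delta = -4274; [pos=1]; delta = -4264; [pos=2]; delta = -4254; [idx=6]; delta = 25524; [pos=0]; delta = 25534; [pos=1]; delta = 25544; [pos=2]; delta = 25554; return 2. eval_b: shift = 7; total = 7; extra = 7; (abs(step) == (extra + base)) -> false; extra = -2; result = 1; [idx=2]; result = -2; [idx=3]; result = -5; [idx=4]; result = -8; [idx=5]; result = -11; [idx=6]; result = -14; delta = 1; [idx=2]; delta = -6; [pos=0]; scale = -8; delta = 4; [pos=1]; scale = 2; delta = 14; [pos=2]; scale = 7; delta = 24; [idx=3]; delta = -144; [pos=0]; scale = -146; delta = -134; [pos=1]; scale = -136; delta = -124; [pos=2]; scale = -126; delta = -114; [idx=4]; delta = 684; [pos=0]; scale = 7; delta = 694; [pos=1]; scale = 7; delta = 704; [pos=2]; scale = 7; delta = 714; [idx=5]; delta = -4284; [pos=0]; scale = -4286; delta = -4274; [pos=1]; scale = -4276; delta = -4264; [pos=2]; scale = -4266; delta = -4254; [idx=6]; delta = 25524; [pos=0]; scale = 7; delta = 25534; [pos=1]; scale = 7; delta = 25544; [pos=2]; scale = 7; delta = 25554; return 2. Both give 2.
Checked all 56 inputs in the declared domain: the outputs agree on every one.
verdict: equivalent


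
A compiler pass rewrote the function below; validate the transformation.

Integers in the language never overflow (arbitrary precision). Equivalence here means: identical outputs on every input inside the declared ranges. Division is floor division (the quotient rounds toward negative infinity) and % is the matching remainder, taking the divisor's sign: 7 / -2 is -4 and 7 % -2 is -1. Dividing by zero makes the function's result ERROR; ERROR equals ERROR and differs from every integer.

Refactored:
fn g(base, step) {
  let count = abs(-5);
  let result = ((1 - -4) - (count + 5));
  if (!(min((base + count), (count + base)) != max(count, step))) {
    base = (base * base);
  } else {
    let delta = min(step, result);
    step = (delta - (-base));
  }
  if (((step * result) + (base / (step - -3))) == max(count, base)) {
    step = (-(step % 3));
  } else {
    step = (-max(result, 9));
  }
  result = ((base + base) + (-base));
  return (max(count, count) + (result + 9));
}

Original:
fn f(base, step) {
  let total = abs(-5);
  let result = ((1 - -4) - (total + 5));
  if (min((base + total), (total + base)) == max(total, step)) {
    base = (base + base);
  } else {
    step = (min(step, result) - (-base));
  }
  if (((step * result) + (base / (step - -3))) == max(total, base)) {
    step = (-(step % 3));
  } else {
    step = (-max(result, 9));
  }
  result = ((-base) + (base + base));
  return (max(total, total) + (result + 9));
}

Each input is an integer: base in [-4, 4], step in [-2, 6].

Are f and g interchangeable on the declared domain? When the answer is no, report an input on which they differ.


There is a counterexample at base=1, step=6: 16 on one side, 15 on the other.
f: total=5, then result=-5, then (min((base + total), (total + base)) == max(total, step)) is true, then base=2, then (((step * result) + (base / (step - -3))) == max(total, base)) is false, then step=-9, then result=2, then returns 16
g: count=5, then result=-5, then (!(min((base + count), (count + base)) != max(count, step))) is true, then base=1, then (((step * result) + (base / (step - -3))) == max(count, base)) is false, then step=-9, then result=1, then returns 15
verdict: not equivalent; witness: base=1, step=6


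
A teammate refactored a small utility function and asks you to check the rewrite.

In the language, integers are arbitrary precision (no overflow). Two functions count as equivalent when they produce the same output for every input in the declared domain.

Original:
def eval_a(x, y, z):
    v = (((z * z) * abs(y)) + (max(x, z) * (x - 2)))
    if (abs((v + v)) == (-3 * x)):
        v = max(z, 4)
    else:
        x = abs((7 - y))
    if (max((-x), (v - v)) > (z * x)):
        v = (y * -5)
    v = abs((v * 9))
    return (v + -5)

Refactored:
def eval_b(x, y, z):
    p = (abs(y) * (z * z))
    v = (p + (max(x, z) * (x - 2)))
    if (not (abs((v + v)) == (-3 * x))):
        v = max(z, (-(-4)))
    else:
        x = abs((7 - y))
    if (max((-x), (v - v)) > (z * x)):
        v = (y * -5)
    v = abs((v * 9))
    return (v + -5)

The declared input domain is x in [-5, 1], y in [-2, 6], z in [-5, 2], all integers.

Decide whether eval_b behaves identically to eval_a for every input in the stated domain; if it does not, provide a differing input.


The rewrite breaks on x=-5, y=-2, z=-5, where the results are 85 and 31.
eval_a: v = 85; (abs((v + v)) == (-3 * x)) -> false; x = 9; (max((-x), (v - v)) > (z * x)) -> true; v = 10; v = 90; return 85
eval_b: p = 50; v = 85; (not (abs((v + v)) == (-3 * x))) -> true; v = 4; (max((-x), (v - v)) > (z * x)) -> false; v = 36; return 31
verdict: not equivalent; witness: x=-5, y=-2, z=-5


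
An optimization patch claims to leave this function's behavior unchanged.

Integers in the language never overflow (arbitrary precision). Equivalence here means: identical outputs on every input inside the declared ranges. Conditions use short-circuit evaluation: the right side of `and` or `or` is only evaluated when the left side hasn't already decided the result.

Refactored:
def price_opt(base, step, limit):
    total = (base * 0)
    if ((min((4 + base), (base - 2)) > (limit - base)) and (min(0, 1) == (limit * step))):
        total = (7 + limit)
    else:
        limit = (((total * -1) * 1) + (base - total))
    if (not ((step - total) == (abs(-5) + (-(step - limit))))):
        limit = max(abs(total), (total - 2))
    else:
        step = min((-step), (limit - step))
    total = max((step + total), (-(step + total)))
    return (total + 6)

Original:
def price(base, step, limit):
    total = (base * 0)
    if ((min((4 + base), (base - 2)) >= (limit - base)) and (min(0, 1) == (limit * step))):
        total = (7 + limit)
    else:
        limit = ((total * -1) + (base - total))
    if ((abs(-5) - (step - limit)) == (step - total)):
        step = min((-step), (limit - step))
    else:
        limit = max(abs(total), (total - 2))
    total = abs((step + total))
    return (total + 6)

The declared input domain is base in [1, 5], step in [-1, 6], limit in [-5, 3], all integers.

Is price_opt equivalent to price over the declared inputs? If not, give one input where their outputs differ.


The rewrite breaks on base=1, step=-1, limit=0, where the results are 12 and 7.
price: total=0, then ((min((4 + base), (base - 2)) >= (limit - base)) and (min(0, 1) == (limit * step))) is true, then total=7, then ((abs(-5) - (step - limit)) == (step - total)) is false, then limit=7, then total=6, then returns 12
price_opt: total=0, then ((min((4 + base), (base - 2)) > (limit - base)) and (min(0, 1) == (limit * step))) is false, then limit=1, then (not ((step - total) == (abs(-5) + (-(step - limit))))) is true, then limit=0, then total=1, then returns 7
verdict: not equivalent; witness: base=1, step=-1, limit=0


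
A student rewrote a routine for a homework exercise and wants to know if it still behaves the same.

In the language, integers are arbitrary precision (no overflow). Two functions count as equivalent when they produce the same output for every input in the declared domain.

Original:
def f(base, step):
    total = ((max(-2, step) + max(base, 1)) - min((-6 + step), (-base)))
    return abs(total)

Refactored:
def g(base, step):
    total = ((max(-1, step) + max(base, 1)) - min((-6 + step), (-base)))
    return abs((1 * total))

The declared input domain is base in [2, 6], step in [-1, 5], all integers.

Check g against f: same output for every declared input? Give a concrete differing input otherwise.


The one real change (`-2` became `-1`) has no effect anywhere in the declared ranges.
Tracing base=6, step=4: f: total=16, then returns 16 | g: total=16, then returns 16 — matching result 16.
Checked all 35 inputs in the declared domain: the outputs agree on every one.
verdict: equivalent
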